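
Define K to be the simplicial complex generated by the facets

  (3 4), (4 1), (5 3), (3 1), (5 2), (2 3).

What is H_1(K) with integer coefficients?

H_1 = Z^2.

Order the vertices as 1 < 2 < 3 < 4 < 5. Listing each simplex with vertices in this order, K has dimension 1 with simplices:

  0-simplices (5): [1], [2], [3], [4], [5]
  1-simplices (6): [1,3], [1,4], [2,3], [2,5], [3,4], [3,5]

giving chain groups C_0 ≅ Z^5, C_1 ≅ Z^6.

Boundary ∂_1: C_1 → C_0 sends each edge [p,q] (with p < q) to q − p.
This gives a 5×6 integer matrix of rank 4; reducing to Smith normal form yields diagonal entries (1,1,1,1).

Computing H_k = (kernel of ∂_k) / (image of ∂_{k+1}):

  H_1: rank ker ∂_1 − rank ∂_2 = (6 − 4) − 0 = 2, and there is no ∂_2, so H_1 = Z^2.

(K is a triangulation of a wedge of 2 circles.)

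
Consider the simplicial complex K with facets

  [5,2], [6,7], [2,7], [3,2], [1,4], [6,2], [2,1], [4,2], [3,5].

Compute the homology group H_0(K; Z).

Take the total order 1 < 2 < 3 < 4 < 5 < 6 < 7 on the vertex set. Then K (dimension 1) consists of the simplices:

  0-simplices (7): [1], [2], [3], [4], [5], [6], [7]
  1-simplices (9): [1,2], [1,4], [2,3], [2,4], [2,5], [2,6], [2,7], [3,5], [6,7]

giving chain groups C_0 ≅ Z^7, C_1 ≅ Z^9.

Boundary ∂_1: C_1 → C_0 sends each edge [p,q] (with p < q) to q − p. For instance
  ∂[1,2] = [2] − [1].
As a 7×9 matrix over Z this has rank 6, with invariant factors (1,1,1,1,1,1).

Computing H_k = (kernel of ∂_k) / (image of ∂_{k+1}):

  H_0: rank C_0 − rank ∂_1 = 7 − 6 = 1, and the invariant factors of ∂_1 are all 1, so H_0 = Z.

H_0 ≅ Z.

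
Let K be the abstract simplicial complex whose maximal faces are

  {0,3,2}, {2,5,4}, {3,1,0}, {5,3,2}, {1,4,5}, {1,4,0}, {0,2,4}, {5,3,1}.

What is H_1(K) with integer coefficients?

We work with the vertex ordering 0 < 1 < 2 < 3 < 4 < 5. The simplices of K, each written with vertices in increasing order, are:

  0-simplices (6): [0], [1], [2], [3], [4], [5]
  1-simplices (12): [0,1], [0,2], [0,3], [0,4], [1,3], [1,4], [1,5], [2,3], [2,4], [2,5], [3,5], [4,5]
  2-simplices (8): [0,1,3], [0,1,4], [0,2,3], [0,2,4], [1,3,5], [1,4,5], [2,3,5], [2,4,5]

Hence C_0 ≅ Z^6, C_1 ≅ Z^12, C_2 ≅ Z^8.

Boundary ∂_1: C_1 → C_0 sends each edge [p,q] (with p < q) to q − p. For instance
  ∂[1,3] = [3] − [1].
The resulting 6×12 matrix has rank 5, and its Smith normal form has invariant factors (1,1,1,1,1).

The boundary map ∂_2: C_2 → C_1 maps a triangle to the signed sum of its edges. For instance
  ∂[2,3,5] = [3,5] − [2,5] + [2,3],
  ∂[0,1,3] = [1,3] − [0,3] + [0,1].
The resulting 12×8 matrix has rank 7, and its Smith normal form has invariant factors (1,1,1,1,1,1,1).

Computing H_k = (kernel of ∂_k) / (image of ∂_{k+1}):

  H_1: rank ker ∂_1 − rank ∂_2 = (12 − 5) − 7 = 0, and the invariant factors of ∂_2 are all 1, so H_1 = 0.

H_1 = 0.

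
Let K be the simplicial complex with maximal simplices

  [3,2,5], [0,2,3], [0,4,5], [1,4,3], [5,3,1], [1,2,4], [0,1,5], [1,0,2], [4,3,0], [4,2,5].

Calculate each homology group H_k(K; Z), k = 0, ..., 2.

H_0 = Z,  H_1 = Z_2,  H_2 = 0.

Take the total order 0 < 1 < 2 < 3 < 4 < 5 on the vertex set. Then K (dimension 2) consists of the simplices:

  0-simplices (6): [0], [1], [2], [3], [4], [5]
  1-simplices (15): [0,1], [0,2], [0,3], [0,4], [0,5], [1,2], [1,3], [1,4], [1,5], [2,3], [2,4], [2,5], [3,4], [3,5], [4,5]
  2-simplices (10): [0,1,2], [0,1,5], [0,2,3], [0,3,4], [0,4,5], [1,2,4], [1,3,4], [1,3,5], [2,3,5], [2,4,5]

giving chain groups C_0 ≅ Z^6, C_1 ≅ Z^15, C_2 ≅ Z^10.

∂_1: C_1 → C_0 maps an edge to its endpoints' difference, ∂[p,q] = q − p. For instance
  ∂[0,3] = [3] − [0].
The 6×15 boundary matrix has rank 5 and Smith normal form diag(1,1,1,1,1).

Boundary ∂_2: C_2 → C_1 acts by ∂[p,q,r] = [q,r] − [p,r] + [p,q]. For instance
  ∂[0,1,2] = [1,2] − [0,2] + [0,1],
  ∂[2,4,5] = [4,5] − [2,5] + [2,4].
As a 15×10 matrix over Z this has rank 10, with invariant factors (1,1,1,1,1,1,1,1,1,2).

Now H_k = ker ∂_k / im ∂_{k+1}, so:

  H_0: rank C_0 − rank ∂_1 = 6 − 5 = 1, and the invariant factors of ∂_1 are all 1, so H_0 = Z.
  H_1: rank ker ∂_1 − rank ∂_2 = (15 − 5) − 10 = 0, and ∂_2 has invariant factor 2 > 1, so H_1 = Z_2.
  H_2: rank ker ∂_2 − rank ∂_3 = (10 − 10) − 0 = 0, and there is no ∂_3, so H_2 = 0.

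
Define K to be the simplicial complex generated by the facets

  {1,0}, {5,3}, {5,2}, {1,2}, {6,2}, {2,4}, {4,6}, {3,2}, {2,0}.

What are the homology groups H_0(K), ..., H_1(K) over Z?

H_0 = Z,  H_1 = Z^3.

Order the vertices as 0 < 1 < 2 < 3 < 4 < 5 < 6. Listing each simplex with vertices in this order, K has dimension 1 with simplices:

  0-simplices (7): [0], [1], [2], [3], [4], [5], [6]
  1-simplices (9): [0,1], [0,2], [1,2], [2,3], [2,4], [2,5], [2,6], [3,5], [4,6]

so the chain groups are C_0 ≅ Z^7, C_1 ≅ Z^9.

The boundary map ∂_1: C_1 → C_0 maps an edge to its endpoints' difference, ∂[p,q] = q − p.
As a 7×9 matrix over Z this has rank 6, with invariant factors (1,1,1,1,1,1).

Now H_k = ker ∂_k / im ∂_{k+1}, so:

  H_0: rank C_0 − rank ∂_1 = 7 − 6 = 1, and the invariant factors of ∂_1 are all 1, so H_0 = Z.
  H_1: rank ker ∂_1 − rank ∂_2 = (9 − 6) − 0 = 3, and there is no ∂_2, so H_1 = Z^3.

(K is a triangulation of a wedge of 3 circles.)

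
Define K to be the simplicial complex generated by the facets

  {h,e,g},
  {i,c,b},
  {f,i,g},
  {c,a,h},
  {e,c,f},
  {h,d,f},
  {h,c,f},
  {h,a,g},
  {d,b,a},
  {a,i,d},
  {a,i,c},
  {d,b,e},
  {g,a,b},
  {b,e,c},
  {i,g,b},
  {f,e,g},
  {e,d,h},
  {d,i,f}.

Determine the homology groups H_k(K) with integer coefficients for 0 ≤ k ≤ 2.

H_0 ≅ Z,  H_1 ≅ Z ⊕ Z/2,  H_2 = 0.

Order the vertices as a < b < c < d < e < f < g < h < i. Listing each simplex with vertices in this order, K has dimension 2 with simplices:

  0-simplices (9): a, b, c, d, e, f, g, h, i
  1-simplices (27): ab, ac, ad, ag, ah, ai, bc, bd, be, bg, bi, ce, cf, ch, ci, de, df, dh, di, ef, eg, eh, fg, fh, fi, gh, gi
  2-simplices (18): abd, abg, ach, aci, adi, agh, bce, bci, bde, bgi, cef, cfh, deh, dfh, dfi, efg, egh, fgi

so the chain groups are C_0 ≅ Z^9, C_1 ≅ Z^27, C_2 ≅ Z^18.

The boundary map ∂_1: C_1 → C_0 is given by ∂[p,q] = [q] − [p].
The 9×27 boundary matrix has rank 8 and Smith normal form diag(1,1,1,1,1,1,1,1).

Boundary ∂_2: C_2 → C_1 acts by ∂[p,q,r] = [q,r] − [p,r] + [p,q]. For instance
  ∂cef = ef − cf + ce,
  ∂efg = fg − eg + ef.
The resulting 27×18 matrix has rank 18, and its Smith normal form has invariant factors (1,1,1,1,1,1,1,1,1,1,1,1,1,1,1,1,1,2).

Reading off H_k = ker ∂_k / im ∂_{k+1}:

  H_0: rank C_0 − rank ∂_1 = 9 − 8 = 1, and the invariant factors of ∂_1 are all 1, so H_0 = Z.
  H_1: rank ker ∂_1 − rank ∂_2 = (27 − 8) − 18 = 1, and ∂_2 has invariant factor 2 > 1, so H_1 = Z ⊕ Z/2.
  H_2: rank ker ∂_2 − rank ∂_3 = (18 − 18) − 0 = 0, and there is no ∂_3, so H_2 = 0.

As a check, the Euler characteristic is 9 − 27 + 18 = 0, which agrees with 1 − 1 + 0 = 0.
(K is a triangulation of the Klein bottle.)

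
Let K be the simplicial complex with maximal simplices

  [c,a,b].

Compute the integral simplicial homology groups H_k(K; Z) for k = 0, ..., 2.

Order the vertices as a < b < c. Listing each simplex with vertices in this order, K has dimension 2 with simplices:

  0-simplices (3): a, b, c
  1-simplices (3): ab, ac, bc
  2-simplices (1): abc

so the chain groups are C_0 ≅ Z^3, C_1 ≅ Z^3, C_2 ≅ Z^1.

The boundary map ∂_1: C_1 → C_0 is given by ∂[p,q] = [q] − [p]. For instance
  ∂ac = c − a.
This gives a 3×3 integer matrix of rank 2; reducing to Smith normal form yields diagonal entries (1,1).

∂_2: C_2 → C_1 maps a triangle to the signed sum of its edges. For instance
  ∂abc = bc − ac + ab.
The resulting 3×1 matrix has rank 1, and its Smith normal form has invariant factors (1).

Computing H_k = (kernel of ∂_k) / (image of ∂_{k+1}):

  H_0: rank C_0 − rank ∂_1 = 3 − 2 = 1, and the invariant factors of ∂_1 are all 1, so H_0 = Z.
  H_1: rank ker ∂_1 − rank ∂_2 = (3 − 2) − 1 = 0, and the invariant factors of ∂_2 are all 1, so H_1 = 0.
  H_2: rank ker ∂_2 − rank ∂_3 = (1 − 1) − 0 = 0, and there is no ∂_3, so H_2 = 0.

H_0 ≅ Z,  H_1 = 0,  H_2 = 0.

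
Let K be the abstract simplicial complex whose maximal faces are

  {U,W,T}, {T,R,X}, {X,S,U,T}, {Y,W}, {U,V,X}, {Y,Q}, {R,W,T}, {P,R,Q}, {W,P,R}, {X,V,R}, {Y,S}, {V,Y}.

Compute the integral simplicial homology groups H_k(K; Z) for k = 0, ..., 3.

Order the vertices as P < Q < R < S < T < U < V < W < X < Y. Listing each simplex with vertices in this order, K has dimension 3 with simplices:

  0-simplices (10): P, Q, R, S, T, U, V, W, X, Y
  1-simplices (22): PQ, PR, PW, QR, QY, RT, RV, RW, RX, ST, SU, SX, SY, TU, TW, TX, UV, UW, UX, VX, VY, WY
  2-simplices (11): PQR, PRW, RTW, RTX, RVX, STU, STX, SUX, TUW, TUX, UVX
  3-simplices (1): STUX

so the chain groups are C_0 ≅ Z^10, C_1 ≅ Z^22, C_2 ≅ Z^11, C_3 ≅ Z^1.

The boundary map ∂_1: C_1 → C_0 maps an edge to its endpoints' difference, ∂[p,q] = q − p. For instance
  ∂TX = X − T.
This gives a 10×22 integer matrix of rank 9; reducing to Smith normal form yields diagonal entries (1,1,1,1,1,1,1,1,1).

∂_2: C_2 → C_1 acts by ∂[p,q,r] = [q,r] − [p,r] + [p,q]. For instance
  ∂PQR = QR − PR + PQ,
  ∂PRW = RW − PW + PR.
This gives a 22×11 integer matrix of rank 10; reducing to Smith normal form yields diagonal entries (1,1,1,1,1,1,1,1,1,1).

The boundary map ∂_3: C_3 → C_2 sends each 3-simplex σ to the alternating sum Σ_i (−1)^i (σ with its i-th vertex removed). For instance
  ∂STUX = TUX − SUX + STX − STU.
This gives a 11×1 integer matrix of rank 1; reducing to Smith normal form yields diagonal entries (1).

From H_k ≅ ker(∂_k) / im(∂_{k+1}) we obtain:

  H_0: rank C_0 − rank ∂_1 = 10 − 9 = 1, and the invariant factors of ∂_1 are all 1, so H_0 = Z.
  H_1: rank ker ∂_1 − rank ∂_2 = (22 − 9) − 10 = 3, and the invariant factors of ∂_2 are all 1, so H_1 = Z^3.
  H_2: rank ker ∂_2 − rank ∂_3 = (11 − 10) − 1 = 0, and the invariant factors of ∂_3 are all 1, so H_2 = 0.
  H_3: rank ker ∂_3 − rank ∂_4 = (1 − 1) − 0 = 0, and there is no ∂_4, so H_3 = 0.

As a check, the Euler characteristic is 10 − 22 + 11 − 1 = -2, which agrees with 1 − 3 + 0 − 0 = -2.

H_0 ≅ Z,  H_1 ≅ Z^3,  H_2 = 0,  H_3 = 0.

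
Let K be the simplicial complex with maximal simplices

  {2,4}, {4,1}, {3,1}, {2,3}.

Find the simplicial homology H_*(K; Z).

H_0 = Z,  H_1 = Z.

Take the total order 1 < 2 < 3 < 4 on the vertex set. Then K (dimension 1) consists of the simplices:

  0-simplices (4): [1], [2], [3], [4]
  1-simplices (4): [1,3], [1,4], [2,3], [2,4]

giving chain groups C_0 ≅ Z^4, C_1 ≅ Z^4.

Boundary ∂_1: C_1 → C_0 is given by ∂[p,q] = [q] − [p].
The resulting 4×4 matrix has rank 3, and its Smith normal form has invariant factors (1,1,1).

From H_k ≅ ker(∂_k) / im(∂_{k+1}) we obtain:

  H_0: rank C_0 − rank ∂_1 = 4 − 3 = 1, and the invariant factors of ∂_1 are all 1, so H_0 ≅ Z.
  H_1: rank ker ∂_1 − rank ∂_2 = (4 − 3) − 0 = 1, and there is no ∂_2, so H_1 ≅ Z.

(K is a triangulation of the circle S^1.)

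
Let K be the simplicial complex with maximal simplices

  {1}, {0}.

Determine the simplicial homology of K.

H_0 ≅ Z^2.

We work with the vertex ordering 0 < 1. The simplices of K, each written with vertices in increasing order, are:

  0-simplices (2): [0], [1]

giving chain groups C_0 ≅ Z^2.

Computing H_k = (kernel of ∂_k) / (image of ∂_{k+1}):

  H_0: rank C_0 − rank ∂_1 = 2 − 0 = 2, and there is no ∂_1, so H_0 = Z^2.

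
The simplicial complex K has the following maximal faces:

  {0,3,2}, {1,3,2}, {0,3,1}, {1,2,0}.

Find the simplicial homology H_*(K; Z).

H_0 ≅ Z,  H_1 = 0,  H_2 ≅ Z.

Take the total order 0 < 1 < 2 < 3 on the vertex set. Then K (dimension 2) consists of the simplices:

  0-simplices (4): [0], [1], [2], [3]
  1-simplices (6): [0,1], [0,2], [0,3], [1,2], [1,3], [2,3]
  2-simplices (4): [0,1,2], [0,1,3], [0,2,3], [1,2,3]

so the chain groups are C_0 ≅ Z^4, C_1 ≅ Z^6, C_2 ≅ Z^4.

∂_1: C_1 → C_0 is given by ∂[p,q] = [q] − [p]. For instance
  ∂[0,3] = [3] − [0].
As a 4×6 matrix over Z this has rank 3, with invariant factors (1,1,1).

∂_2: C_2 → C_1 acts by ∂[p,q,r] = [q,r] − [p,r] + [p,q]. For instance
  ∂[0,1,3] = [1,3] − [0,3] + [0,1],
  ∂[1,2,3] = [2,3] − [1,3] + [1,2].
This gives a 6×4 integer matrix of rank 3; reducing to Smith normal form yields diagonal entries (1,1,1).

From H_k ≅ ker(∂_k) / im(∂_{k+1}) we obtain:

  H_0: rank C_0 − rank ∂_1 = 4 − 3 = 1, and the invariant factors of ∂_1 are all 1, so H_0 ≅ Z.
  H_1: rank ker ∂_1 − rank ∂_2 = (6 − 3) − 3 = 0, and the invariant factors of ∂_2 are all 1, so H_1 ≅ 0.
  H_2: rank ker ∂_2 − rank ∂_3 = (4 − 3) − 0 = 1, and there is no ∂_3, so H_2 ≅ Z.

(K is a triangulation of the 2-sphere S^2.)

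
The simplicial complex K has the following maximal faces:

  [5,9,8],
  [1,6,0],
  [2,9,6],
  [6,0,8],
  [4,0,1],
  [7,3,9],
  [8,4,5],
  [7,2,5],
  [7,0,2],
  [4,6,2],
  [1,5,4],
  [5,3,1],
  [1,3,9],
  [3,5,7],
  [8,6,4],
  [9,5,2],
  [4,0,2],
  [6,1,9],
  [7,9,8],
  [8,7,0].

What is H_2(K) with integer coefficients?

We work with the vertex ordering 0 < 1 < 2 < 3 < 4 < 5 < 6 < 7 < 8 < 9. The simplices of K, each written with vertices in increasing order, are:

  0-simplices (10): [0], [1], [2], [3], [4], [5], [6], [7], [8], [9]
  1-simplices (30): (30 of them)
  2-simplices (20): (20 of them)

giving chain groups C_0 ≅ Z^10, C_1 ≅ Z^30, C_2 ≅ Z^20.

Boundary ∂_1: C_1 → C_0 sends each edge [p,q] (with p < q) to q − p. For instance
  ∂[4,8] = [8] − [4].
As a 10×30 matrix over Z this has rank 9, with invariant factors (1,1,1,1,1,1,1,1,1).

The boundary map ∂_2: C_2 → C_1 acts by ∂[p,q,r] = [q,r] − [p,r] + [p,q]. For instance
  ∂[3,5,7] = [5,7] − [3,7] + [3,5],
  ∂[0,2,7] = [2,7] − [0,7] + [0,2].
This gives a 30×20 integer matrix of rank 20; reducing to Smith normal form yields diagonal entries (1,1,1,1,1,1,1,1,1,1,1,1,1,1,1,1,1,1,1,2).

Now H_k = ker ∂_k / im ∂_{k+1}, so:

  H_2: rank ker ∂_2 − rank ∂_3 = (20 − 20) − 0 = 0, and there is no ∂_3, so H_2 = 0.

H_2 = 0.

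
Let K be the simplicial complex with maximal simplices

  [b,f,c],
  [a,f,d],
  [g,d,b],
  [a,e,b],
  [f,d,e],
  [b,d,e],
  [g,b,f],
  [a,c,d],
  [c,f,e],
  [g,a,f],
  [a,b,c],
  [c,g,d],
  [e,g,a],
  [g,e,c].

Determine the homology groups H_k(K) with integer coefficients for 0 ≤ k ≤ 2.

H_0 = Z,  H_1 = Z^2,  H_2 = Z.

K has 7 vertices, 21 edges, 14 triangles.
rank ∂_0 = 0, rank ∂_1 = 6 ⇒ b_0 = 7 − 0 − 6 = 1; all invariant factors of ∂_1 are 1 so no torsion. So H_0 ≅ Z.
rank ∂_1 = 6, rank ∂_2 = 13 ⇒ b_1 = 21 − 6 − 13 = 2; all invariant factors of ∂_2 are 1 so no torsion. So H_1 ≅ Z^2.
rank ∂_2 = 13, rank ∂_3 = 0 ⇒ b_2 = 14 − 13 − 0 = 1. So H_2 ≅ Z.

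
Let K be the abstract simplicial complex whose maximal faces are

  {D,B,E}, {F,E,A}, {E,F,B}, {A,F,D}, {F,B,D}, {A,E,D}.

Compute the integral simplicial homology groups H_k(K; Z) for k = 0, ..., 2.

Fix the vertex order A < B < D < E < F and write every simplex with vertices in increasing order. Then dim K = 2 and the simplices of K are:

  0-simplices (5): A, B, D, E, F
  1-simplices (9): AD, AE, AF, BD, BE, BF, DE, DF, EF
  2-simplices (6): ADE, ADF, AEF, BDE, BDF, BEF

Hence C_0 ≅ Z^5, C_1 ≅ Z^9, C_2 ≅ Z^6.

∂_1: C_1 → C_0 maps an edge to its endpoints' difference, ∂[p,q] = q − p. For instance
  ∂EF = F − E.
The resulting 5×9 matrix has rank 4, and its Smith normal form has invariant factors (1,1,1,1).

∂_2: C_2 → C_1 sends each 2-simplex [p,q,r] to [q,r] − [p,r] + [p,q]. For instance
  ∂AEF = EF − AF + AE,
  ∂BEF = EF − BF + BE.
This gives a 9×6 integer matrix of rank 5; reducing to Smith normal form yields diagonal entries (1,1,1,1,1).

Now H_k = ker ∂_k / im ∂_{k+1}, so:

  H_0: rank C_0 − rank ∂_1 = 5 − 4 = 1, and the invariant factors of ∂_1 are all 1, so H_0 = Z.
  H_1: rank ker ∂_1 − rank ∂_2 = (9 − 4) − 5 = 0, and the invariant factors of ∂_2 are all 1, so H_1 = 0.
  H_2: rank ker ∂_2 − rank ∂_3 = (6 − 5) − 0 = 1, and there is no ∂_3, so H_2 = Z.

(K is a triangulation of the 2-sphere S^2.)

H_0 = Z,  H_1 = 0,  H_2 = Z.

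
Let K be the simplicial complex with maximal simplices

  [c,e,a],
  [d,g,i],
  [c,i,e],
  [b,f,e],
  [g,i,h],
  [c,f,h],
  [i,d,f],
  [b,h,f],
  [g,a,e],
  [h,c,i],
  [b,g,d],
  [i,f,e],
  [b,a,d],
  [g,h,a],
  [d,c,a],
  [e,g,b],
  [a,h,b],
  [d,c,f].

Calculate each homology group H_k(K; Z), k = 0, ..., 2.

H_0 ≅ Z,  H_1 ≅ Z × Z/2,  H_2 = 0.

Fix the vertex order a < b < c < d < e < f < g < h < i and write every simplex with vertices in increasing order. Then dim K = 2 and the simplices of K are:

  0-simplices (9): a, b, c, d, e, f, g, h, i
  1-simplices (27): ab, ac, ad, ae, ag, ah, bd, be, bf, bg, bh, cd, ce, cf, ch, ci, df, dg, di, ef, eg, ei, fh, fi, gh, gi, hi
  2-simplices (18): abd, abh, acd, ace, aeg, agh, bdg, bef, beg, bfh, cdf, cei, cfh, chi, dfi, dgi, efi, ghi

giving chain groups C_0 ≅ Z^9, C_1 ≅ Z^27, C_2 ≅ Z^18.

Boundary ∂_1: C_1 → C_0 is given by ∂[p,q] = [q] − [p]. For instance
  ∂ch = h − c.
As a 9×27 matrix over Z this has rank 8, with invariant factors (1,1,1,1,1,1,1,1).

∂_2: C_2 → C_1 maps a triangle to the signed sum of its edges. For instance
  ∂chi = hi − ci + ch,
  ∂bdg = dg − bg + bd.
As a 27×18 matrix over Z this has rank 18, with invariant factors (1,1,1,1,1,1,1,1,1,1,1,1,1,1,1,1,1,2).

Now H_k = ker ∂_k / im ∂_{k+1}, so:

  H_0: rank C_0 − rank ∂_1 = 9 − 8 = 1, and the invariant factors of ∂_1 are all 1, so H_0 ≅ Z.
  H_1: rank ker ∂_1 − rank ∂_2 = (27 − 8) − 18 = 1, and ∂_2 has invariant factor 2 > 1, so H_1 ≅ Z × Z/2.
  H_2: rank ker ∂_2 − rank ∂_3 = (18 − 18) − 0 = 0, and there is no ∂_3, so H_2 ≅ 0.

(K is a triangulation of the Klein bottle.)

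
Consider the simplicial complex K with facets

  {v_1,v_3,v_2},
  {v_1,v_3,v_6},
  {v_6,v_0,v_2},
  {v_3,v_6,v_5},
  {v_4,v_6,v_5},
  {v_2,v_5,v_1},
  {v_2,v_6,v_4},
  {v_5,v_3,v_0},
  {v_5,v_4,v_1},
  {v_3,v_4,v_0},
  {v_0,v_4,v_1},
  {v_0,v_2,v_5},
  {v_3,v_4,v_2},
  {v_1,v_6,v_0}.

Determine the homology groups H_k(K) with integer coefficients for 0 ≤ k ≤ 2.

Fix the vertex order v_0 < v_1 < v_2 < v_3 < v_4 < v_5 < v_6 and write every simplex with vertices in increasing order. Then dim K = 2 and the simplices of K are:

  0-simplices (7): [v_0], [v_1], [v_2], [v_3], [v_4], [v_5], [v_6]
  1-simplices (21): (21 of them)
  2-simplices (14): (14 of them)

so the chain groups are C_0 ≅ Z^7, C_1 ≅ Z^21, C_2 ≅ Z^14.

∂_1: C_1 → C_0 sends each edge [p,q] (with p < q) to q − p.
The resulting 7×21 matrix has rank 6, and its Smith normal form has invariant factors (1,1,1,1,1,1).

The boundary map ∂_2: C_2 → C_1 maps a triangle to the signed sum of its edges. For instance
  ∂[v_2,v_3,v_4] = [v_3,v_4] − [v_2,v_4] + [v_2,v_3],
  ∂[v_3,v_5,v_6] = [v_5,v_6] − [v_3,v_6] + [v_3,v_5].
This gives a 21×14 integer matrix of rank 13; reducing to Smith normal form yields diagonal entries (1,1,1,1,1,1,1,1,1,1,1,1,1).

From H_k ≅ ker(∂_k) / im(∂_{k+1}) we obtain:

  H_0: rank C_0 − rank ∂_1 = 7 − 6 = 1, and the invariant factors of ∂_1 are all 1, so H_0 ≅ Z.
  H_1: rank ker ∂_1 − rank ∂_2 = (21 − 6) − 13 = 2, and the invariant factors of ∂_2 are all 1, so H_1 ≅ Z^2.
  H_2: rank ker ∂_2 − rank ∂_3 = (14 − 13) − 0 = 1, and there is no ∂_3, so H_2 ≅ Z.

(K is a triangulation of the torus T^2.)

H_0 ≅ Z,  H_1 ≅ Z^2,  H_2 ≅ Z.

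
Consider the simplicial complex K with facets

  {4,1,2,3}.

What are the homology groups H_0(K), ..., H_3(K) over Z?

H_0 = Z,  H_1 = 0,  H_2 = 0,  H_3 = 0.

Take the total order 1 < 2 < 3 < 4 on the vertex set. Then K (dimension 3) consists of the simplices:

  0-simplices (4): [1], [2], [3], [4]
  1-simplices (6): [1,2], [1,3], [1,4], [2,3], [2,4], [3,4]
  2-simplices (4): [1,2,3], [1,2,4], [1,3,4], [2,3,4]
  3-simplices (1): [1,2,3,4]

giving chain groups C_0 ≅ Z^4, C_1 ≅ Z^6, C_2 ≅ Z^4, C_3 ≅ Z^1.

The boundary map ∂_1: C_1 → C_0 sends each edge [p,q] (with p < q) to q − p. For instance
  ∂[1,4] = [4] − [1].
The 4×6 boundary matrix has rank 3 and Smith normal form diag(1,1,1).

∂_2: C_2 → C_1 maps a triangle to the signed sum of its edges. For instance
  ∂[1,2,3] = [2,3] − [1,3] + [1,2],
  ∂[2,3,4] = [3,4] − [2,4] + [2,3].
The 6×4 boundary matrix has rank 3 and Smith normal form diag(1,1,1).

Boundary ∂_3: C_3 → C_2 sends each 3-simplex σ to the alternating sum Σ_i (−1)^i (σ with its i-th vertex removed). For instance
  ∂[1,2,3,4] = [2,3,4] − [1,3,4] + [1,2,4] − [1,2,3].
The resulting 4×1 matrix has rank 1, and its Smith normal form has invariant factors (1).

Reading off H_k = ker ∂_k / im ∂_{k+1}:

  H_0: rank C_0 − rank ∂_1 = 4 − 3 = 1, and the invariant factors of ∂_1 are all 1, so H_0 ≅ Z.
  H_1: rank ker ∂_1 − rank ∂_2 = (6 − 3) − 3 = 0, and the invariant factors of ∂_2 are all 1, so H_1 ≅ 0.
  H_2: rank ker ∂_2 − rank ∂_3 = (4 − 3) − 1 = 0, and the invariant factors of ∂_3 are all 1, so H_2 ≅ 0.
  H_3: rank ker ∂_3 − rank ∂_4 = (1 − 1) − 0 = 0, and there is no ∂_4, so H_3 ≅ 0.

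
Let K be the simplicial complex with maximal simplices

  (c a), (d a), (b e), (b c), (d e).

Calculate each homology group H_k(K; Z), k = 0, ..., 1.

H_0 = Z,  H_1 = Z.

We work with the vertex ordering a < b < c < d < e. The simplices of K, each written with vertices in increasing order, are:

  0-simplices (5): a, b, c, d, e
  1-simplices (5): ac, ad, bc, be, de

giving chain groups C_0 ≅ Z^5, C_1 ≅ Z^5.

The boundary map ∂_1: C_1 → C_0 is given by ∂[p,q] = [q] − [p]. For instance
  ∂ac = c − a.
The 5×5 boundary matrix has rank 4 and Smith normal form diag(1,1,1,1).

Reading off H_k = ker ∂_k / im ∂_{k+1}:

  H_0: rank C_0 − rank ∂_1 = 5 − 4 = 1, and the invariant factors of ∂_1 are all 1, so H_0 ≅ Z.
  H_1: rank ker ∂_1 − rank ∂_2 = (5 − 4) − 0 = 1, and there is no ∂_2, so H_1 ≅ Z.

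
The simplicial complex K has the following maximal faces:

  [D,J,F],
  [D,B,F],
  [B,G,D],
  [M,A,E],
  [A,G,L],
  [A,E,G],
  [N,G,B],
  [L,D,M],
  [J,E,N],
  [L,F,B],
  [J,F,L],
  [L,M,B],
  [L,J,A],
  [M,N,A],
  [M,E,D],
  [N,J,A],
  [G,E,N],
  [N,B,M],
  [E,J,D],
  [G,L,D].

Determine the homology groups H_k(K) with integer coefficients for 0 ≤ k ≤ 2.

Order the vertices as A < B < D < E < F < G < J < L < M < N. Listing each simplex with vertices in this order, K has dimension 2 with simplices:

  0-simplices (10): A, B, D, E, F, G, J, L, M, N
  1-simplices (30): AE, AG, AJ, AL, AM, AN, BD, BF, BG, BL, BM, BN, DE, DF, DG, DJ, DL, DM, EG, EJ, EM, EN, FJ, FL, GL, GN, JL, JN, LM, MN
  2-simplices (20): AEG, AEM, AGL, AJL, AJN, AMN, BDF, BDG, BFL, BGN, BLM, BMN, DEJ, DEM, DFJ, DGL, DLM, EGN, EJN, FJL

so the chain groups are C_0 ≅ Z^10, C_1 ≅ Z^30, C_2 ≅ Z^20.

∂_1: C_1 → C_0 maps an edge to its endpoints' difference, ∂[p,q] = q − p. For instance
  ∂BF = F − B.
The 10×30 boundary matrix has rank 9 and Smith normal form diag(1,1,1,1,1,1,1,1,1).

Boundary ∂_2: C_2 → C_1 sends each 2-simplex [p,q,r] to [q,r] − [p,r] + [p,q]. For instance
  ∂BDG = DG − BG + BD,
  ∂FJL = JL − FL + FJ.
As a 30×20 matrix over Z this has rank 20, with invariant factors (1,1,1,1,1,1,1,1,1,1,1,1,1,1,1,1,1,1,1,2).

Computing H_k = (kernel of ∂_k) / (image of ∂_{k+1}):

  H_0: rank C_0 − rank ∂_1 = 10 − 9 = 1, and the invariant factors of ∂_1 are all 1, so H_0 = Z.
  H_1: rank ker ∂_1 − rank ∂_2 = (30 − 9) − 20 = 1, and ∂_2 has invariant factor 2 > 1, so H_1 = Z ⊕ Z/2.
  H_2: rank ker ∂_2 − rank ∂_3 = (20 − 20) − 0 = 0, and there is no ∂_3, so H_2 = 0.

As a check, the Euler characteristic is 10 − 30 + 20 = 0, which agrees with 1 − 1 + 0 = 0.
(K is a triangulation of the Klein bottle.)

H_0 ≅ Z,  H_1 ≅ Z ⊕ Z/2,  H_2 = 0.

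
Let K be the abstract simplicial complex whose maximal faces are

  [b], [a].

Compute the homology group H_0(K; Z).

H_0 ≅ Z^2.

We work with the vertex ordering a < b. The simplices of K, each written with vertices in increasing order, are:

  0-simplices (2): a, b

Hence C_0 ≅ Z^2.

Reading off H_k = ker ∂_k / im ∂_{k+1}:

  H_0: rank C_0 − rank ∂_1 = 2 − 0 = 2, and there is no ∂_1, so H_0 ≅ Z^2.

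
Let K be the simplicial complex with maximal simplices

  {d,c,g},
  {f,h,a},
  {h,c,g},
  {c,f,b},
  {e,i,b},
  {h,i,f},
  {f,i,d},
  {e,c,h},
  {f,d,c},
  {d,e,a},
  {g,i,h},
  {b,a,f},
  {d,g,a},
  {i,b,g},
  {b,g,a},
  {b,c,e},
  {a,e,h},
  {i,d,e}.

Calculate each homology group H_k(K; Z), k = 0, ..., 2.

Fix the vertex order a < b < c < d < e < f < g < h < i and write every simplex with vertices in increasing order. Then dim K = 2 and the simplices of K are:

  0-simplices (9): a, b, c, d, e, f, g, h, i
  1-simplices (27): ab, ad, ae, af, ag, ah, bc, be, bf, bg, bi, cd, ce, cf, cg, ch, de, df, dg, di, eh, ei, fh, fi, gh, gi, hi
  2-simplices (18): abf, abg, ade, adg, aeh, afh, bce, bcf, bei, bgi, cdf, cdg, ceh, cgh, dei, dfi, fhi, ghi

so the chain groups are C_0 ≅ Z^9, C_1 ≅ Z^27, C_2 ≅ Z^18.

The boundary map ∂_1: C_1 → C_0 is given by ∂[p,q] = [q] − [p].
The 9×27 boundary matrix has rank 8 and Smith normal form diag(1,1,1,1,1,1,1,1).

∂_2: C_2 → C_1 acts by ∂[p,q,r] = [q,r] − [p,r] + [p,q]. For instance
  ∂ghi = hi − gi + gh,
  ∂bcf = cf − bf + bc.
This gives a 27×18 integer matrix of rank 17; reducing to Smith normal form yields diagonal entries (1,1,1,1,1,1,1,1,1,1,1,1,1,1,1,1,1).

From H_k ≅ ker(∂_k) / im(∂_{k+1}) we obtain:

  H_0: rank C_0 − rank ∂_1 = 9 − 8 = 1, and the invariant factors of ∂_1 are all 1, so H_0 ≅ Z.
  H_1: rank ker ∂_1 − rank ∂_2 = (27 − 8) − 17 = 2, and the invariant factors of ∂_2 are all 1, so H_1 ≅ Z^2.
  H_2: rank ker ∂_2 − rank ∂_3 = (18 − 17) − 0 = 1, and there is no ∂_3, so H_2 ≅ Z.

As a check, the Euler characteristic is 9 − 27 + 18 = 0, which agrees with 1 − 2 + 1 = 0.
(K is a triangulation of the torus T^2.)

H_0 ≅ Z,  H_1 ≅ Z^2,  H_2 ≅ Z.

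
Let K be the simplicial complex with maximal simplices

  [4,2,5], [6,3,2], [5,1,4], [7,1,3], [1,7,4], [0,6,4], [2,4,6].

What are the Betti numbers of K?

b_0 = 1, b_1 = 1, b_2 = 0.

K has 8 vertices, 15 edges, 7 triangles.
rank ∂_0 = 0, rank ∂_1 = 7 ⇒ b_0 = 8 − 0 − 7 = 1; all invariant factors of ∂_1 are 1 so no torsion. So H_0 ≅ Z.
rank ∂_1 = 7, rank ∂_2 = 7 ⇒ b_1 = 15 − 7 − 7 = 1; all invariant factors of ∂_2 are 1 so no torsion. So H_1 ≅ Z.
rank ∂_2 = 7, rank ∂_3 = 0 ⇒ b_2 = 7 − 7 − 0 = 0. So H_2 ≅ 0.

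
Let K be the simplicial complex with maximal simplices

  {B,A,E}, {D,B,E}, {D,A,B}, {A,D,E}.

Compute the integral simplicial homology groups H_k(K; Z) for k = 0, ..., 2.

We work with the vertex ordering A < B < D < E. The simplices of K, each written with vertices in increasing order, are:

  0-simplices (4): A, B, D, E
  1-simplices (6): AB, AD, AE, BD, BE, DE
  2-simplices (4): ABD, ABE, ADE, BDE

so the chain groups are C_0 ≅ Z^4, C_1 ≅ Z^6, C_2 ≅ Z^4.

The boundary map ∂_1: C_1 → C_0 sends each edge [p,q] (with p < q) to q − p. For instance
  ∂BE = E − B.
The resulting 4×6 matrix has rank 3, and its Smith normal form has invariant factors (1,1,1).

Boundary ∂_2: C_2 → C_1 sends each 2-simplex [p,q,r] to [q,r] − [p,r] + [p,q]. For instance
  ∂ADE = DE − AE + AD,
  ∂ABD = BD − AD + AB.
The resulting 6×4 matrix has rank 3, and its Smith normal form has invariant factors (1,1,1).

Now H_k = ker ∂_k / im ∂_{k+1}, so:

  H_0: rank C_0 − rank ∂_1 = 4 − 3 = 1, and the invariant factors of ∂_1 are all 1, so H_0 ≅ Z.
  H_1: rank ker ∂_1 − rank ∂_2 = (6 − 3) − 3 = 0, and the invariant factors of ∂_2 are all 1, so H_1 ≅ 0.
  H_2: rank ker ∂_2 − rank ∂_3 = (4 − 3) − 0 = 1, and there is no ∂_3, so H_2 ≅ Z.

(K is a triangulation of the 2-sphere S^2.)

H_0 = Z,  H_1 = 0,  H_2 = Z.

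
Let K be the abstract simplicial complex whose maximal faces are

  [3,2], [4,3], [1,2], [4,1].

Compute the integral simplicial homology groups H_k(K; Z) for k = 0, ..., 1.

H_0 = Z,  H_1 = Z.

Take the total order 1 < 2 < 3 < 4 on the vertex set. Then K (dimension 1) consists of the simplices:

  0-simplices (4): [1], [2], [3], [4]
  1-simplices (4): [1,2], [1,4], [2,3], [3,4]

Hence C_0 ≅ Z^4, C_1 ≅ Z^4.

The boundary map ∂_1: C_1 → C_0 is given by ∂[p,q] = [q] − [p].
This gives a 4×4 integer matrix of rank 3; reducing to Smith normal form yields diagonal entries (1,1,1).

Now H_k = ker ∂_k / im ∂_{k+1}, so:

  H_0: rank C_0 − rank ∂_1 = 4 − 3 = 1, and the invariant factors of ∂_1 are all 1, so H_0 = Z.
  H_1: rank ker ∂_1 − rank ∂_2 = (4 − 3) − 0 = 1, and there is no ∂_2, so H_1 = Z.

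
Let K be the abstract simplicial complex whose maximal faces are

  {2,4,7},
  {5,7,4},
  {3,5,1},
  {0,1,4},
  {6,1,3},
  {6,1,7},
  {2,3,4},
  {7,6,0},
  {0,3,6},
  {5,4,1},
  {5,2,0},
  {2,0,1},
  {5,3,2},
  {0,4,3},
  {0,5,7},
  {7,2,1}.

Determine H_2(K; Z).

Take the total order 0 < 1 < 2 < 3 < 4 < 5 < 6 < 7 on the vertex set. Then K (dimension 2) consists of the simplices:

  0-simplices (8): [0], [1], [2], [3], [4], [5], [6], [7]
  1-simplices (24): (24 of them)
  2-simplices (16): [0,1,2], [0,1,4], [0,2,5], [0,3,4], [0,3,6], [0,5,7], [0,6,7], [1,2,7], [1,3,5], [1,3,6], [1,4,5], [1,6,7], [2,3,4], [2,3,5], [2,4,7], [4,5,7]

Hence C_0 ≅ Z^8, C_1 ≅ Z^24, C_2 ≅ Z^16.

∂_1: C_1 → C_0 maps an edge to its endpoints' difference, ∂[p,q] = q − p. For instance
  ∂[1,5] = [5] − [1].
The 8×24 boundary matrix has rank 7 and Smith normal form diag(1,1,1,1,1,1,1).

∂_2: C_2 → C_1 acts by ∂[p,q,r] = [q,r] − [p,r] + [p,q]. For instance
  ∂[0,2,5] = [2,5] − [0,5] + [0,2],
  ∂[0,5,7] = [5,7] − [0,7] + [0,5].
This gives a 24×16 integer matrix of rank 15; reducing to Smith normal form yields diagonal entries (1,1,1,1,1,1,1,1,1,1,1,1,1,1,1).

Now H_k = ker ∂_k / im ∂_{k+1}, so:

  H_2: rank ker ∂_2 − rank ∂_3 = (16 − 15) − 0 = 1, and there is no ∂_3, so H_2 = Z.

(K is a triangulation of the torus T^2.)

H_2 ≅ Z.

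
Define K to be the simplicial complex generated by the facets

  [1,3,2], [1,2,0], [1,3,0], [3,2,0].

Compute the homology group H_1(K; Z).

H_1 = 0.

K has 4 vertices, 6 edges, 4 triangles.
rank ∂_1 = 3, rank ∂_2 = 3 ⇒ b_1 = 6 − 3 − 3 = 0; all invariant factors of ∂_2 are 1 so no torsion. So H_1 = 0.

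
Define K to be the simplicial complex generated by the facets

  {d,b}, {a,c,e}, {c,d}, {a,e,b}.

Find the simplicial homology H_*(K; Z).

We work with the vertex ordering a < b < c < d < e. The simplices of K, each written with vertices in increasing order, are:

  0-simplices (5): a, b, c, d, e
  1-simplices (7): ab, ac, ae, bd, be, cd, ce
  2-simplices (2): abe, ace

so the chain groups are C_0 ≅ Z^5, C_1 ≅ Z^7, C_2 ≅ Z^2.

∂_1: C_1 → C_0 maps an edge to its endpoints' difference, ∂[p,q] = q − p.
As a 5×7 matrix over Z this has rank 4, with invariant factors (1,1,1,1).

Boundary ∂_2: C_2 → C_1 acts by ∂[p,q,r] = [q,r] − [p,r] + [p,q]. For instance
  ∂abe = be − ae + ab,
  ∂ace = ce − ae + ac.
The 7×2 boundary matrix has rank 2 and Smith normal form diag(1,1).

Now H_k = ker ∂_k / im ∂_{k+1}, so:

  H_0: rank C_0 − rank ∂_1 = 5 − 4 = 1, and the invariant factors of ∂_1 are all 1, so H_0 = Z.
  H_1: rank ker ∂_1 − rank ∂_2 = (7 − 4) − 2 = 1, and the invariant factors of ∂_2 are all 1, so H_1 = Z.
  H_2: rank ker ∂_2 − rank ∂_3 = (2 − 2) − 0 = 0, and there is no ∂_3, so H_2 = 0.

H_0 ≅ Z,  H_1 ≅ Z,  H_2 = 0.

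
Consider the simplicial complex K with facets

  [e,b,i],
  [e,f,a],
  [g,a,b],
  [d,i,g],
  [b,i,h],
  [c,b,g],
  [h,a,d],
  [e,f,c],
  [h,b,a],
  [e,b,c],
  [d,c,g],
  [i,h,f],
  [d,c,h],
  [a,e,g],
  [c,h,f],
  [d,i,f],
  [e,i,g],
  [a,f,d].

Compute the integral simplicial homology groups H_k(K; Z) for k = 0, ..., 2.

H_0 = Z,  H_1 = Z ⊕ Z/2Z,  H_2 = 0.

We work with the vertex ordering a < b < c < d < e < f < g < h < i. The simplices of K, each written with vertices in increasing order, are:

  0-simplices (9): a, b, c, d, e, f, g, h, i
  1-simplices (27): ab, ad, ae, af, ag, ah, bc, be, bg, bh, bi, cd, ce, cf, cg, ch, df, dg, dh, di, ef, eg, ei, fh, fi, gi, hi
  2-simplices (18): abg, abh, adf, adh, aef, aeg, bce, bcg, bei, bhi, cdg, cdh, cef, cfh, dfi, dgi, egi, fhi

so the chain groups are C_0 ≅ Z^9, C_1 ≅ Z^27, C_2 ≅ Z^18.

The boundary map ∂_1: C_1 → C_0 maps an edge to its endpoints' difference, ∂[p,q] = q − p. For instance
  ∂dh = h − d.
This gives a 9×27 integer matrix of rank 8; reducing to Smith normal form yields diagonal entries (1,1,1,1,1,1,1,1).

Boundary ∂_2: C_2 → C_1 acts by ∂[p,q,r] = [q,r] − [p,r] + [p,q]. For instance
  ∂adh = dh − ah + ad,
  ∂egi = gi − ei + eg.
As a 27×18 matrix over Z this has rank 18, with invariant factors (1,1,1,1,1,1,1,1,1,1,1,1,1,1,1,1,1,2).

Reading off H_k = ker ∂_k / im ∂_{k+1}:

  H_0: rank C_0 − rank ∂_1 = 9 − 8 = 1, and the invariant factors of ∂_1 are all 1, so H_0 = Z.
  H_1: rank ker ∂_1 − rank ∂_2 = (27 − 8) − 18 = 1, and ∂_2 has invariant factor 2 > 1, so H_1 = Z ⊕ Z/2Z.
  H_2: rank ker ∂_2 − rank ∂_3 = (18 − 18) − 0 = 0, and there is no ∂_3, so H_2 = 0.

As a check, the Euler characteristic is 9 − 27 + 18 = 0, which agrees with 1 − 1 + 0 = 0.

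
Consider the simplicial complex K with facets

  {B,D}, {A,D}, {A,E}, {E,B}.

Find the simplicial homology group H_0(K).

H_0 ≅ Z.

Fix the vertex order A < B < D < E and write every simplex with vertices in increasing order. Then dim K = 1 and the simplices of K are:

  0-simplices (4): A, B, D, E
  1-simplices (4): AD, AE, BD, BE

Hence C_0 ≅ Z^4, C_1 ≅ Z^4.

Boundary ∂_1: C_1 → C_0 maps an edge to its endpoints' difference, ∂[p,q] = q − p.
This gives a 4×4 integer matrix of rank 3; reducing to Smith normal form yields diagonal entries (1,1,1).

Now H_k = ker ∂_k / im ∂_{k+1}, so:

  H_0: rank C_0 − rank ∂_1 = 4 − 3 = 1, and the invariant factors of ∂_1 are all 1, so H_0 ≅ Z.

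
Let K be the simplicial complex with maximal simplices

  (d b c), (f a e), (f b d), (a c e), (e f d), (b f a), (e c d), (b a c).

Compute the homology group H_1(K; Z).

Take the total order a < b < c < d < e < f on the vertex set. Then K (dimension 2) consists of the simplices:

  0-simplices (6): a, b, c, d, e, f
  1-simplices (12): ab, ac, ae, af, bc, bd, bf, cd, ce, de, df, ef
  2-simplices (8): abc, abf, ace, aef, bcd, bdf, cde, def

giving chain groups C_0 ≅ Z^6, C_1 ≅ Z^12, C_2 ≅ Z^8.

Boundary ∂_1: C_1 → C_0 is given by ∂[p,q] = [q] − [p]. For instance
  ∂ce = e − c.
This gives a 6×12 integer matrix of rank 5; reducing to Smith normal form yields diagonal entries (1,1,1,1,1).

∂_2: C_2 → C_1 maps a triangle to the signed sum of its edges. For instance
  ∂bcd = cd − bd + bc,
  ∂cde = de − ce + cd.
The resulting 12×8 matrix has rank 7, and its Smith normal form has invariant factors (1,1,1,1,1,1,1).

Computing H_k = (kernel of ∂_k) / (image of ∂_{k+1}):

  H_1: rank ker ∂_1 − rank ∂_2 = (12 − 5) − 7 = 0, and the invariant factors of ∂_2 are all 1, so H_1 = 0.

(K is a triangulation of the 2-sphere S^2.)

H_1 ≅ 0.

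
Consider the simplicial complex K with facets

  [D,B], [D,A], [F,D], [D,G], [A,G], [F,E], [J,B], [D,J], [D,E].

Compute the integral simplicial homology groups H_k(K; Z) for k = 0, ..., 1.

H_0 = Z,  H_1 = Z^3.

Take the total order A < B < D < E < F < G < J on the vertex set. Then K (dimension 1) consists of the simplices:

  0-simplices (7): A, B, D, E, F, G, J
  1-simplices (9): AD, AG, BD, BJ, DE, DF, DG, DJ, EF

so the chain groups are C_0 ≅ Z^7, C_1 ≅ Z^9.

Boundary ∂_1: C_1 → C_0 is given by ∂[p,q] = [q] − [p].
The resulting 7×9 matrix has rank 6, and its Smith normal form has invariant factors (1,1,1,1,1,1).

Now H_k = ker ∂_k / im ∂_{k+1}, so:

  H_0: rank C_0 − rank ∂_1 = 7 − 6 = 1, and the invariant factors of ∂_1 are all 1, so H_0 = Z.
  H_1: rank ker ∂_1 − rank ∂_2 = (9 − 6) − 0 = 3, and there is no ∂_2, so H_1 = Z^3.

As a check, the Euler characteristic is 7 − 9 = -2, which agrees with 1 − 3 = -2.
(K is a triangulation of a wedge of 3 circles.)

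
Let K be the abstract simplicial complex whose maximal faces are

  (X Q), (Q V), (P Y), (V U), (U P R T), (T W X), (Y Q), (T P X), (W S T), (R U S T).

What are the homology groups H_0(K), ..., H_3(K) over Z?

H_0 ≅ Z,  H_1 ≅ Z^2,  H_2 = 0,  H_3 = 0.

Take the total order P < Q < R < S < T < U < V < W < X < Y on the vertex set. Then K (dimension 3) consists of the simplices:

  0-simplices (10): P, Q, R, S, T, U, V, W, X, Y
  1-simplices (19): PR, PT, PU, PX, PY, QV, QX, QY, RS, RT, RU, ST, SU, SW, TU, TW, TX, UV, WX
  2-simplices (10): PRT, PRU, PTU, PTX, RST, RSU, RTU, STU, STW, TWX
  3-simplices (2): PRTU, RSTU

giving chain groups C_0 ≅ Z^10, C_1 ≅ Z^19, C_2 ≅ Z^10, C_3 ≅ Z^2.

Boundary ∂_1: C_1 → C_0 is given by ∂[p,q] = [q] − [p]. For instance
  ∂PX = X − P.
As a 10×19 matrix over Z this has rank 9, with invariant factors (1,1,1,1,1,1,1,1,1).

∂_2: C_2 → C_1 maps a triangle to the signed sum of its edges. For instance
  ∂RTU = TU − RU + RT,
  ∂PRU = RU − PU + PR.
The resulting 19×10 matrix has rank 8, and its Smith normal form has invariant factors (1,1,1,1,1,1,1,1).

Boundary ∂_3: C_3 → C_2 sends each 3-simplex σ to the alternating sum Σ_i (−1)^i (σ with its i-th vertex removed). For instance
  ∂RSTU = STU − RTU + RSU − RST,
  ∂PRTU = RTU − PTU + PRU − PRT.
As a 10×2 matrix over Z this has rank 2, with invariant factors (1,1).

Reading off H_k = ker ∂_k / im ∂_{k+1}:

  H_0: rank C_0 − rank ∂_1 = 10 − 9 = 1, and the invariant factors of ∂_1 are all 1, so H_0 = Z.
  H_1: rank ker ∂_1 − rank ∂_2 = (19 − 9) − 8 = 2, and the invariant factors of ∂_2 are all 1, so H_1 = Z^2.
  H_2: rank ker ∂_2 − rank ∂_3 = (10 − 8) − 2 = 0, and the invariant factors of ∂_3 are all 1, so H_2 = 0.
  H_3: rank ker ∂_3 − rank ∂_4 = (2 − 2) − 0 = 0, and there is no ∂_4, so H_3 = 0.

As a check, the Euler characteristic is 10 − 19 + 10 − 2 = -1, which agrees with 1 − 2 + 0 − 0 = -1.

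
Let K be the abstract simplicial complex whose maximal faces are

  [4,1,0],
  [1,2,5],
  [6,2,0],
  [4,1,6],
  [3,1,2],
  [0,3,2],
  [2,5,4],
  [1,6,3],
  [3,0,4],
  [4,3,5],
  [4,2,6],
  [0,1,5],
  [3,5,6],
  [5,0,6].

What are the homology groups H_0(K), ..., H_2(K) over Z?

H_0 ≅ Z,  H_1 ≅ Z^2,  H_2 ≅ Z.

K has 7 vertices, 21 edges, 14 triangles.
rank ∂_0 = 0, rank ∂_1 = 6 ⇒ b_0 = 7 − 0 − 6 = 1; all invariant factors of ∂_1 are 1 so no torsion. So H_0 ≅ Z.
rank ∂_1 = 6, rank ∂_2 = 13 ⇒ b_1 = 21 − 6 − 13 = 2; all invariant factors of ∂_2 are 1 so no torsion. So H_1 ≅ Z^2.
rank ∂_2 = 13, rank ∂_3 = 0 ⇒ b_2 = 14 − 13 − 0 = 1. So H_2 ≅ Z.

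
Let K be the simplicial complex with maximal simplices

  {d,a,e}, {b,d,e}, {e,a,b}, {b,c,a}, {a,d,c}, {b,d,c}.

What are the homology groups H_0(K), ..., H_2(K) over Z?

Take the total order a < b < c < d < e on the vertex set. Then K (dimension 2) consists of the simplices:

  0-simplices (5): a, b, c, d, e
  1-simplices (9): ab, ac, ad, ae, bc, bd, be, cd, de
  2-simplices (6): abc, abe, acd, ade, bcd, bde

so the chain groups are C_0 ≅ Z^5, C_1 ≅ Z^9, C_2 ≅ Z^6.

Boundary ∂_1: C_1 → C_0 sends each edge [p,q] (with p < q) to q − p. For instance
  ∂be = e − b.
As a 5×9 matrix over Z this has rank 4, with invariant factors (1,1,1,1).

∂_2: C_2 → C_1 maps a triangle to the signed sum of its edges. For instance
  ∂bde = de − be + bd,
  ∂ade = de − ae + ad.
As a 9×6 matrix over Z this has rank 5, with invariant factors (1,1,1,1,1).

From H_k ≅ ker(∂_k) / im(∂_{k+1}) we obtain:

  H_0: rank C_0 − rank ∂_1 = 5 − 4 = 1, and the invariant factors of ∂_1 are all 1, so H_0 = Z.
  H_1: rank ker ∂_1 − rank ∂_2 = (9 − 4) − 5 = 0, and the invariant factors of ∂_2 are all 1, so H_1 = 0.
  H_2: rank ker ∂_2 − rank ∂_3 = (6 − 5) − 0 = 1, and there is no ∂_3, so H_2 = Z.

(K is a triangulation of the 2-sphere S^2.)

H_0 ≅ Z,  H_1 = 0,  H_2 ≅ Z.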